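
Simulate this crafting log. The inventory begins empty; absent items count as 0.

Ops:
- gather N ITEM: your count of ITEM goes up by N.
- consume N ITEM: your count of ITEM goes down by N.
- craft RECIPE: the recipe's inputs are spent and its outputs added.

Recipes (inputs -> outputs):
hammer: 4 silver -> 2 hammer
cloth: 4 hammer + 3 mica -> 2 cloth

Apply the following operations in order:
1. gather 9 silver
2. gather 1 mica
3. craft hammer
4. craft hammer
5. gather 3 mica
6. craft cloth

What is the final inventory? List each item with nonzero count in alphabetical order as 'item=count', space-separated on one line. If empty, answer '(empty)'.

After 1 (gather 9 silver): silver=9
After 2 (gather 1 mica): mica=1 silver=9
After 3 (craft hammer): hammer=2 mica=1 silver=5
After 4 (craft hammer): hammer=4 mica=1 silver=1
After 5 (gather 3 mica): hammer=4 mica=4 silver=1
After 6 (craft cloth): cloth=2 mica=1 silver=1

Answer: cloth=2 mica=1 silver=1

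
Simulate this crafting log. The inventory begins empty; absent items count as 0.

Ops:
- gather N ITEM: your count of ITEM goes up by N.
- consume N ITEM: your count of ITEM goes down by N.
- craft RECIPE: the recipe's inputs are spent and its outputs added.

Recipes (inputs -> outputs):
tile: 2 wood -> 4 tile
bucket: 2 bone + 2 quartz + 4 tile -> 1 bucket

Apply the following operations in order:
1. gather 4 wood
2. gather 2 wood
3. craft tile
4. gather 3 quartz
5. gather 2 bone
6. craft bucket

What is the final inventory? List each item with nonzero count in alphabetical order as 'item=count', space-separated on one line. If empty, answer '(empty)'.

Answer: bucket=1 quartz=1 wood=4

Derivation:
After 1 (gather 4 wood): wood=4
After 2 (gather 2 wood): wood=6
After 3 (craft tile): tile=4 wood=4
After 4 (gather 3 quartz): quartz=3 tile=4 wood=4
After 5 (gather 2 bone): bone=2 quartz=3 tile=4 wood=4
After 6 (craft bucket): bucket=1 quartz=1 wood=4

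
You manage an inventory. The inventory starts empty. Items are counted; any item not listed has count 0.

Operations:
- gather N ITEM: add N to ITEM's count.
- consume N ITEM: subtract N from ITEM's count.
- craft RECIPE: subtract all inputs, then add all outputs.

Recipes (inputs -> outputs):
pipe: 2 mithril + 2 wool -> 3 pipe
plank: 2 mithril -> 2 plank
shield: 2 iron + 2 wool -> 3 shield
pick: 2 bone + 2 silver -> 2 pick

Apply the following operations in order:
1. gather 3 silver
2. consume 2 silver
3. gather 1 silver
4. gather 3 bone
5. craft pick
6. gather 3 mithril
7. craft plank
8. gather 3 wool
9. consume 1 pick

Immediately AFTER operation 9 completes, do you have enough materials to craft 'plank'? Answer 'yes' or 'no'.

After 1 (gather 3 silver): silver=3
After 2 (consume 2 silver): silver=1
After 3 (gather 1 silver): silver=2
After 4 (gather 3 bone): bone=3 silver=2
After 5 (craft pick): bone=1 pick=2
After 6 (gather 3 mithril): bone=1 mithril=3 pick=2
After 7 (craft plank): bone=1 mithril=1 pick=2 plank=2
After 8 (gather 3 wool): bone=1 mithril=1 pick=2 plank=2 wool=3
After 9 (consume 1 pick): bone=1 mithril=1 pick=1 plank=2 wool=3

Answer: no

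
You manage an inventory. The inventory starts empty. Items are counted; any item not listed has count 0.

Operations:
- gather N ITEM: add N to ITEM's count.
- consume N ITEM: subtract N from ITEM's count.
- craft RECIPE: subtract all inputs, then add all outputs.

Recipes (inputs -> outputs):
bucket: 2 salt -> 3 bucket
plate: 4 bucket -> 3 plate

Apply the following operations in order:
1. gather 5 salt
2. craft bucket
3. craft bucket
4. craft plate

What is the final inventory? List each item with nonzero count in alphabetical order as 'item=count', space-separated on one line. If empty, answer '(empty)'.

Answer: bucket=2 plate=3 salt=1

Derivation:
After 1 (gather 5 salt): salt=5
After 2 (craft bucket): bucket=3 salt=3
After 3 (craft bucket): bucket=6 salt=1
After 4 (craft plate): bucket=2 plate=3 salt=1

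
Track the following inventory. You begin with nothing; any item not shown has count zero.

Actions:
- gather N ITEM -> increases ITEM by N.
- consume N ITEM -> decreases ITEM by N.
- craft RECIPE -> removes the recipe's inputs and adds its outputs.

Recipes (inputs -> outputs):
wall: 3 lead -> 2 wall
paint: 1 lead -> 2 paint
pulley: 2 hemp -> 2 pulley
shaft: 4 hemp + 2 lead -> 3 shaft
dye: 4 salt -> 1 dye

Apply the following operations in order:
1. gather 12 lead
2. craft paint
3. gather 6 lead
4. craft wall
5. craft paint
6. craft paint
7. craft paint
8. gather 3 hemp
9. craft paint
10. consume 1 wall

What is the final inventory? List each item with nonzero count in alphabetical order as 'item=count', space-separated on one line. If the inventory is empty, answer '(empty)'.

After 1 (gather 12 lead): lead=12
After 2 (craft paint): lead=11 paint=2
After 3 (gather 6 lead): lead=17 paint=2
After 4 (craft wall): lead=14 paint=2 wall=2
After 5 (craft paint): lead=13 paint=4 wall=2
After 6 (craft paint): lead=12 paint=6 wall=2
After 7 (craft paint): lead=11 paint=8 wall=2
After 8 (gather 3 hemp): hemp=3 lead=11 paint=8 wall=2
After 9 (craft paint): hemp=3 lead=10 paint=10 wall=2
After 10 (consume 1 wall): hemp=3 lead=10 paint=10 wall=1

Answer: hemp=3 lead=10 paint=10 wall=1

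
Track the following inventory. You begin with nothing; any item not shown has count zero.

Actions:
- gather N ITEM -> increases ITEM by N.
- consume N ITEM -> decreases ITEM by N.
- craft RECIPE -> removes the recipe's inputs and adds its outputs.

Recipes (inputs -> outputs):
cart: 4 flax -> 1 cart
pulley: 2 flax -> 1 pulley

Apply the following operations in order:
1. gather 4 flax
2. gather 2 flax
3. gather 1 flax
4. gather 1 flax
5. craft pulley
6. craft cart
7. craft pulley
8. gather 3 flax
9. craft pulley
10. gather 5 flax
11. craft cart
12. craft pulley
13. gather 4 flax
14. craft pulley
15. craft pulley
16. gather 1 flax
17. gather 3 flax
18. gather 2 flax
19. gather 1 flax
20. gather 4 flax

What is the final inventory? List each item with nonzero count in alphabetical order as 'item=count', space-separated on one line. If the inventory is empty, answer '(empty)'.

Answer: cart=2 flax=11 pulley=6

Derivation:
After 1 (gather 4 flax): flax=4
After 2 (gather 2 flax): flax=6
After 3 (gather 1 flax): flax=7
After 4 (gather 1 flax): flax=8
After 5 (craft pulley): flax=6 pulley=1
After 6 (craft cart): cart=1 flax=2 pulley=1
After 7 (craft pulley): cart=1 pulley=2
After 8 (gather 3 flax): cart=1 flax=3 pulley=2
After 9 (craft pulley): cart=1 flax=1 pulley=3
After 10 (gather 5 flax): cart=1 flax=6 pulley=3
After 11 (craft cart): cart=2 flax=2 pulley=3
After 12 (craft pulley): cart=2 pulley=4
After 13 (gather 4 flax): cart=2 flax=4 pulley=4
After 14 (craft pulley): cart=2 flax=2 pulley=5
After 15 (craft pulley): cart=2 pulley=6
After 16 (gather 1 flax): cart=2 flax=1 pulley=6
After 17 (gather 3 flax): cart=2 flax=4 pulley=6
After 18 (gather 2 flax): cart=2 flax=6 pulley=6
After 19 (gather 1 flax): cart=2 flax=7 pulley=6
After 20 (gather 4 flax): cart=2 flax=11 pulley=6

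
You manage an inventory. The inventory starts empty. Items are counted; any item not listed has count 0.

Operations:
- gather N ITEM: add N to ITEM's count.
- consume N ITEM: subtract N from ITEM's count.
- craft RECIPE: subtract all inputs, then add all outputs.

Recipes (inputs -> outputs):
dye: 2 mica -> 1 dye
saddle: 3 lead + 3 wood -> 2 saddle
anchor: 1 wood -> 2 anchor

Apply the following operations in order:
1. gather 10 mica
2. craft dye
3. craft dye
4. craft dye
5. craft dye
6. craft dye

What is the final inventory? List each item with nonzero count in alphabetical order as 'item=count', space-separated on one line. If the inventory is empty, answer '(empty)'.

Answer: dye=5

Derivation:
After 1 (gather 10 mica): mica=10
After 2 (craft dye): dye=1 mica=8
After 3 (craft dye): dye=2 mica=6
After 4 (craft dye): dye=3 mica=4
After 5 (craft dye): dye=4 mica=2
After 6 (craft dye): dye=5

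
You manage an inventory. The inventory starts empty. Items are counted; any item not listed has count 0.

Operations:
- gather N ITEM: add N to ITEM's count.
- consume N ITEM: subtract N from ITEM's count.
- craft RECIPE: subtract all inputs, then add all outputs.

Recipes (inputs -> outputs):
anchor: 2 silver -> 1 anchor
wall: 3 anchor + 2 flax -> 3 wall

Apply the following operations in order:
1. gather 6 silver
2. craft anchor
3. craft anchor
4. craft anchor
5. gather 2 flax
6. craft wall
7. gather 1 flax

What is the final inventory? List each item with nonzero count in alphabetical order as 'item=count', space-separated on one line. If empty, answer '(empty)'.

After 1 (gather 6 silver): silver=6
After 2 (craft anchor): anchor=1 silver=4
After 3 (craft anchor): anchor=2 silver=2
After 4 (craft anchor): anchor=3
After 5 (gather 2 flax): anchor=3 flax=2
After 6 (craft wall): wall=3
After 7 (gather 1 flax): flax=1 wall=3

Answer: flax=1 wall=3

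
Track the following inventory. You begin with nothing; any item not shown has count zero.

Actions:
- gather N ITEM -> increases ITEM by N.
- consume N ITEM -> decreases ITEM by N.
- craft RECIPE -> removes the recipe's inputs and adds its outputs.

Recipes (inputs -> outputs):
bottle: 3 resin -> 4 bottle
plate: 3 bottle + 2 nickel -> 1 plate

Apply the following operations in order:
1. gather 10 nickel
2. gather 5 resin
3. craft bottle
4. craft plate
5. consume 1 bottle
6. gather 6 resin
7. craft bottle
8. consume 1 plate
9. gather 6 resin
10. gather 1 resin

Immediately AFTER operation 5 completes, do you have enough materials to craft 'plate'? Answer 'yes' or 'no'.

After 1 (gather 10 nickel): nickel=10
After 2 (gather 5 resin): nickel=10 resin=5
After 3 (craft bottle): bottle=4 nickel=10 resin=2
After 4 (craft plate): bottle=1 nickel=8 plate=1 resin=2
After 5 (consume 1 bottle): nickel=8 plate=1 resin=2

Answer: no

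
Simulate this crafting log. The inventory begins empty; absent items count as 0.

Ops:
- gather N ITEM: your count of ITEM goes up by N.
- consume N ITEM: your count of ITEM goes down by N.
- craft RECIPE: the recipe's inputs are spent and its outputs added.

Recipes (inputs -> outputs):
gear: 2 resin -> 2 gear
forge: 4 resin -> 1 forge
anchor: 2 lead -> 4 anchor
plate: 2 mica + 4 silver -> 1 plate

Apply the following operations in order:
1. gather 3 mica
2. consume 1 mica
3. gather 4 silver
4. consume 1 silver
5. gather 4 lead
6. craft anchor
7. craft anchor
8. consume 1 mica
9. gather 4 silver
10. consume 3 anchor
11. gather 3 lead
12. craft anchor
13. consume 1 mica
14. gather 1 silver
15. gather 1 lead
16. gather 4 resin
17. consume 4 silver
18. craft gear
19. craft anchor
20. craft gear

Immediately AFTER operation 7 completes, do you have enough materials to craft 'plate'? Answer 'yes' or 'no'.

After 1 (gather 3 mica): mica=3
After 2 (consume 1 mica): mica=2
After 3 (gather 4 silver): mica=2 silver=4
After 4 (consume 1 silver): mica=2 silver=3
After 5 (gather 4 lead): lead=4 mica=2 silver=3
After 6 (craft anchor): anchor=4 lead=2 mica=2 silver=3
After 7 (craft anchor): anchor=8 mica=2 silver=3

Answer: no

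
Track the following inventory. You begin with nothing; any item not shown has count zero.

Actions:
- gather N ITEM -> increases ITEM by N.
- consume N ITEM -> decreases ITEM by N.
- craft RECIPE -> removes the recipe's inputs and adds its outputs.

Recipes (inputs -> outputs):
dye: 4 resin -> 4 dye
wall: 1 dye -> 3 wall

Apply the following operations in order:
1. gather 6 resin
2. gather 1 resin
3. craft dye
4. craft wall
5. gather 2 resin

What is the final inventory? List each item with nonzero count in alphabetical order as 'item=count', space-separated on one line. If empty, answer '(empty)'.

After 1 (gather 6 resin): resin=6
After 2 (gather 1 resin): resin=7
After 3 (craft dye): dye=4 resin=3
After 4 (craft wall): dye=3 resin=3 wall=3
After 5 (gather 2 resin): dye=3 resin=5 wall=3

Answer: dye=3 resin=5 wall=3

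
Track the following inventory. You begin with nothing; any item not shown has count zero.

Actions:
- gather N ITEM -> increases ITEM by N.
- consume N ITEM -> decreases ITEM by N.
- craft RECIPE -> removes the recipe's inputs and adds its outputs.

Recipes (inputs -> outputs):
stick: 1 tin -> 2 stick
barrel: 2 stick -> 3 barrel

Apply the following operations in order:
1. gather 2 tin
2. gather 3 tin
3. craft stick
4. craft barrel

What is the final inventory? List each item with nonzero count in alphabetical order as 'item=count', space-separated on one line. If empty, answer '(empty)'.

After 1 (gather 2 tin): tin=2
After 2 (gather 3 tin): tin=5
After 3 (craft stick): stick=2 tin=4
After 4 (craft barrel): barrel=3 tin=4

Answer: barrel=3 tin=4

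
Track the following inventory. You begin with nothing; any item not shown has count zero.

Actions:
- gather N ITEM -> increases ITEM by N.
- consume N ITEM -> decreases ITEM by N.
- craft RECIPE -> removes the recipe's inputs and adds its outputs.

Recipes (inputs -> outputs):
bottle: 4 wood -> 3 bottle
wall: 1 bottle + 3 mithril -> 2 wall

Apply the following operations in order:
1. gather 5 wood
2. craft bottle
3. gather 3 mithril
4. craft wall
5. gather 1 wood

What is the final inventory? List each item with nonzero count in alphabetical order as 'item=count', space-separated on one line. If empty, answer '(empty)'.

After 1 (gather 5 wood): wood=5
After 2 (craft bottle): bottle=3 wood=1
After 3 (gather 3 mithril): bottle=3 mithril=3 wood=1
After 4 (craft wall): bottle=2 wall=2 wood=1
After 5 (gather 1 wood): bottle=2 wall=2 wood=2

Answer: bottle=2 wall=2 wood=2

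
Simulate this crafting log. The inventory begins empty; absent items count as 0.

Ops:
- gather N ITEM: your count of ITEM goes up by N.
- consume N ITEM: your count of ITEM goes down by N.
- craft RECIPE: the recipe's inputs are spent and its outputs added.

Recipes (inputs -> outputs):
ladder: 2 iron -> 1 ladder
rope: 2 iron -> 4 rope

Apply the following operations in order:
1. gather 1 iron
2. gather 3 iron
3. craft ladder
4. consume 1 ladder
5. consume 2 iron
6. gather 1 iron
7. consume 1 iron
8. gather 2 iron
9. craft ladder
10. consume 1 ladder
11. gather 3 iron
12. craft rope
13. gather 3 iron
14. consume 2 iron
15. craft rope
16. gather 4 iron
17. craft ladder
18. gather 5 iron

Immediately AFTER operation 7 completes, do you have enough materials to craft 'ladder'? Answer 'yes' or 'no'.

After 1 (gather 1 iron): iron=1
After 2 (gather 3 iron): iron=4
After 3 (craft ladder): iron=2 ladder=1
After 4 (consume 1 ladder): iron=2
After 5 (consume 2 iron): (empty)
After 6 (gather 1 iron): iron=1
After 7 (consume 1 iron): (empty)

Answer: no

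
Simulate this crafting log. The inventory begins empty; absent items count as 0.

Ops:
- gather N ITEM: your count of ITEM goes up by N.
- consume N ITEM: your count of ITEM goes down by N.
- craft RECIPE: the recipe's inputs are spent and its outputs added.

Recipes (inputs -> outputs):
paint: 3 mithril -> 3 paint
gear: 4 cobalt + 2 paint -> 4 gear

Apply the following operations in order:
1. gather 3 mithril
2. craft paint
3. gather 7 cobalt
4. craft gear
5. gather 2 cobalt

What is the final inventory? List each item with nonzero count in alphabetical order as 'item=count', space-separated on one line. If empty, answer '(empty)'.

Answer: cobalt=5 gear=4 paint=1

Derivation:
After 1 (gather 3 mithril): mithril=3
After 2 (craft paint): paint=3
After 3 (gather 7 cobalt): cobalt=7 paint=3
After 4 (craft gear): cobalt=3 gear=4 paint=1
After 5 (gather 2 cobalt): cobalt=5 gear=4 paint=1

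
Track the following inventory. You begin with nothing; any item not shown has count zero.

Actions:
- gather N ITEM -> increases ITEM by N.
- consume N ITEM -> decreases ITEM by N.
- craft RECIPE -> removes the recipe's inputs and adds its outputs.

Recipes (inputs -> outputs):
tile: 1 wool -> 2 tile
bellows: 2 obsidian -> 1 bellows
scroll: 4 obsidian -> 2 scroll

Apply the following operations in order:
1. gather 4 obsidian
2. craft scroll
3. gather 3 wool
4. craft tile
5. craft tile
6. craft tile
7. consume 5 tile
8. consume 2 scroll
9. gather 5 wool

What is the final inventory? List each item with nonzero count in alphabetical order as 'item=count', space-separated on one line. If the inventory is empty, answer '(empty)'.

Answer: tile=1 wool=5

Derivation:
After 1 (gather 4 obsidian): obsidian=4
After 2 (craft scroll): scroll=2
After 3 (gather 3 wool): scroll=2 wool=3
After 4 (craft tile): scroll=2 tile=2 wool=2
After 5 (craft tile): scroll=2 tile=4 wool=1
After 6 (craft tile): scroll=2 tile=6
After 7 (consume 5 tile): scroll=2 tile=1
After 8 (consume 2 scroll): tile=1
After 9 (gather 5 wool): tile=1 wool=5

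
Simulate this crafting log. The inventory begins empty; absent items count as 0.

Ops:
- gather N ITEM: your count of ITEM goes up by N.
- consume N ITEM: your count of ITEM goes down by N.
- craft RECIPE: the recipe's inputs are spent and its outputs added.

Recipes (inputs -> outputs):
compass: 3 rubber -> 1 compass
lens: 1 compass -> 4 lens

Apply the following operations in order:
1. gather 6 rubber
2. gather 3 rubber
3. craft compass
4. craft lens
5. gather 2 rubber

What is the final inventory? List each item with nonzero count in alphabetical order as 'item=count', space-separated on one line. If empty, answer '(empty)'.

Answer: lens=4 rubber=8

Derivation:
After 1 (gather 6 rubber): rubber=6
After 2 (gather 3 rubber): rubber=9
After 3 (craft compass): compass=1 rubber=6
After 4 (craft lens): lens=4 rubber=6
After 5 (gather 2 rubber): lens=4 rubber=8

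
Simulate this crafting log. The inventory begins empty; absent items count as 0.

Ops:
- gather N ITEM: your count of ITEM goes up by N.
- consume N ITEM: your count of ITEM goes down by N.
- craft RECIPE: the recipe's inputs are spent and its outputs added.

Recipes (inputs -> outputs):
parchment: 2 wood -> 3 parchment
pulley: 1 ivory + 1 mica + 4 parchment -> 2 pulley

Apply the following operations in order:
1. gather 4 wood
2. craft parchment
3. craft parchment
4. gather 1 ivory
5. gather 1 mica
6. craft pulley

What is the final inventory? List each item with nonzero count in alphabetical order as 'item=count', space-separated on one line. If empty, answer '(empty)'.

After 1 (gather 4 wood): wood=4
After 2 (craft parchment): parchment=3 wood=2
After 3 (craft parchment): parchment=6
After 4 (gather 1 ivory): ivory=1 parchment=6
After 5 (gather 1 mica): ivory=1 mica=1 parchment=6
After 6 (craft pulley): parchment=2 pulley=2

Answer: parchment=2 pulley=2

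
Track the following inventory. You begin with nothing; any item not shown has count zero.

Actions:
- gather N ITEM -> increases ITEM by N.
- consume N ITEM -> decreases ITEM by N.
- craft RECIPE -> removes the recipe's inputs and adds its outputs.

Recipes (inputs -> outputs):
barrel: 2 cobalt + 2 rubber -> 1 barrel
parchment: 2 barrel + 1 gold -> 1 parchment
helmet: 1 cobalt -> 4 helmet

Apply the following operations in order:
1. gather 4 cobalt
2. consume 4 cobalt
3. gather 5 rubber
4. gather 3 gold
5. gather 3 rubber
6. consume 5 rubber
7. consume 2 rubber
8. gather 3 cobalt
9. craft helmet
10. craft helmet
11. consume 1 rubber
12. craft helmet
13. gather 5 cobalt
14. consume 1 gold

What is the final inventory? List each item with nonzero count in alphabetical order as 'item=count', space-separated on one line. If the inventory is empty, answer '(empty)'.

Answer: cobalt=5 gold=2 helmet=12

Derivation:
After 1 (gather 4 cobalt): cobalt=4
After 2 (consume 4 cobalt): (empty)
After 3 (gather 5 rubber): rubber=5
After 4 (gather 3 gold): gold=3 rubber=5
After 5 (gather 3 rubber): gold=3 rubber=8
After 6 (consume 5 rubber): gold=3 rubber=3
After 7 (consume 2 rubber): gold=3 rubber=1
After 8 (gather 3 cobalt): cobalt=3 gold=3 rubber=1
After 9 (craft helmet): cobalt=2 gold=3 helmet=4 rubber=1
After 10 (craft helmet): cobalt=1 gold=3 helmet=8 rubber=1
After 11 (consume 1 rubber): cobalt=1 gold=3 helmet=8
After 12 (craft helmet): gold=3 helmet=12
After 13 (gather 5 cobalt): cobalt=5 gold=3 helmet=12
After 14 (consume 1 gold): cobalt=5 gold=2 helmet=12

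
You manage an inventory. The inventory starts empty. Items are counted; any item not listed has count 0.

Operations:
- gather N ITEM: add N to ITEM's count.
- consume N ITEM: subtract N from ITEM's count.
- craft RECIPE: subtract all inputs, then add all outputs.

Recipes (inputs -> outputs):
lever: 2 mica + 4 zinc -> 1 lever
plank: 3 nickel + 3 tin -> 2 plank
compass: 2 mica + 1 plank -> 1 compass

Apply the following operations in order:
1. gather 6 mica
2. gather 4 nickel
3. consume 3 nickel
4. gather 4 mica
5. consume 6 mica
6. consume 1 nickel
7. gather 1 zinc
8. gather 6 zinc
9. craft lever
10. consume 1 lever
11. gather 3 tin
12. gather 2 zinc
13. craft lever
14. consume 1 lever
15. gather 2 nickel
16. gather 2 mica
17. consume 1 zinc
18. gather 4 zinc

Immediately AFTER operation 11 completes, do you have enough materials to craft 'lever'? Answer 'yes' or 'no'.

Answer: no

Derivation:
After 1 (gather 6 mica): mica=6
After 2 (gather 4 nickel): mica=6 nickel=4
After 3 (consume 3 nickel): mica=6 nickel=1
After 4 (gather 4 mica): mica=10 nickel=1
After 5 (consume 6 mica): mica=4 nickel=1
After 6 (consume 1 nickel): mica=4
After 7 (gather 1 zinc): mica=4 zinc=1
After 8 (gather 6 zinc): mica=4 zinc=7
After 9 (craft lever): lever=1 mica=2 zinc=3
After 10 (consume 1 lever): mica=2 zinc=3
After 11 (gather 3 tin): mica=2 tin=3 zinc=3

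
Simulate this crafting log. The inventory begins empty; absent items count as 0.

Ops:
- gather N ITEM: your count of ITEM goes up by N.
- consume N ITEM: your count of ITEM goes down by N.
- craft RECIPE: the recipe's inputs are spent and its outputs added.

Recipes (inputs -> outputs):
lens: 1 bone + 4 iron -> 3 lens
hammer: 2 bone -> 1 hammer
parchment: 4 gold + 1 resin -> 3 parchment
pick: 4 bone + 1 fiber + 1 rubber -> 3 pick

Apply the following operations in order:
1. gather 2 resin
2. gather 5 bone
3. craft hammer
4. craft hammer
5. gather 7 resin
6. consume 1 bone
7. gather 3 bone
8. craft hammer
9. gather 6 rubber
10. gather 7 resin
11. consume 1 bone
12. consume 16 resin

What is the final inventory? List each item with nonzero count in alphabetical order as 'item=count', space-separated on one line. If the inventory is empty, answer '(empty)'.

Answer: hammer=3 rubber=6

Derivation:
After 1 (gather 2 resin): resin=2
After 2 (gather 5 bone): bone=5 resin=2
After 3 (craft hammer): bone=3 hammer=1 resin=2
After 4 (craft hammer): bone=1 hammer=2 resin=2
After 5 (gather 7 resin): bone=1 hammer=2 resin=9
After 6 (consume 1 bone): hammer=2 resin=9
After 7 (gather 3 bone): bone=3 hammer=2 resin=9
After 8 (craft hammer): bone=1 hammer=3 resin=9
After 9 (gather 6 rubber): bone=1 hammer=3 resin=9 rubber=6
After 10 (gather 7 resin): bone=1 hammer=3 resin=16 rubber=6
After 11 (consume 1 bone): hammer=3 resin=16 rubber=6
After 12 (consume 16 resin): hammer=3 rubber=6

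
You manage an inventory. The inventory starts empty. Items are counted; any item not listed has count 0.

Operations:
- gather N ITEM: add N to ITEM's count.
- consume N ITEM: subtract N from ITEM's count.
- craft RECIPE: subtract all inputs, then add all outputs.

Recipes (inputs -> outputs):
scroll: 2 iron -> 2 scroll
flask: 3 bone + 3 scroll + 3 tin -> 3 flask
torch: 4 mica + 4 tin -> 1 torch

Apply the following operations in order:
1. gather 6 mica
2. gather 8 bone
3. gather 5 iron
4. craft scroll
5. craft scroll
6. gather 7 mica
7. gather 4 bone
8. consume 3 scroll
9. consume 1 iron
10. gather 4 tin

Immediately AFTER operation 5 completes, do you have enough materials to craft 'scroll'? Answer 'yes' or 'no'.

After 1 (gather 6 mica): mica=6
After 2 (gather 8 bone): bone=8 mica=6
After 3 (gather 5 iron): bone=8 iron=5 mica=6
After 4 (craft scroll): bone=8 iron=3 mica=6 scroll=2
After 5 (craft scroll): bone=8 iron=1 mica=6 scroll=4

Answer: no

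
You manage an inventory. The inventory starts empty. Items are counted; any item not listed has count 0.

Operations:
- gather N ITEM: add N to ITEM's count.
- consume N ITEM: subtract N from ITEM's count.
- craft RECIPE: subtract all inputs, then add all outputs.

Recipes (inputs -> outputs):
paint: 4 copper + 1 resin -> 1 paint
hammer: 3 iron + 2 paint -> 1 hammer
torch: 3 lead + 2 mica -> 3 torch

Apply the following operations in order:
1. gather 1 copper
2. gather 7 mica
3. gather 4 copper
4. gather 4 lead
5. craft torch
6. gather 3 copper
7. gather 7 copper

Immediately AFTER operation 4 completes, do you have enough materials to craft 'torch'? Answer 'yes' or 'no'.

Answer: yes

Derivation:
After 1 (gather 1 copper): copper=1
After 2 (gather 7 mica): copper=1 mica=7
After 3 (gather 4 copper): copper=5 mica=7
After 4 (gather 4 lead): copper=5 lead=4 mica=7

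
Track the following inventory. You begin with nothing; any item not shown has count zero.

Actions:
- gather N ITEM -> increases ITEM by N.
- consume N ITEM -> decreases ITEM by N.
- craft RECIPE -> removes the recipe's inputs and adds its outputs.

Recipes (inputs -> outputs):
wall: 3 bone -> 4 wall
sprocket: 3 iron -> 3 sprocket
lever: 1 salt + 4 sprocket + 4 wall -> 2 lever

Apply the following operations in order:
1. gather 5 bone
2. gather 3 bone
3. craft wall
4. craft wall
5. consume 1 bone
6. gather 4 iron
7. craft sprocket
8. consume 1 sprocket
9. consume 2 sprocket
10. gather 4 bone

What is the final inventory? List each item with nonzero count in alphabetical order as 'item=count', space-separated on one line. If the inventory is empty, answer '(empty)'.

Answer: bone=5 iron=1 wall=8

Derivation:
After 1 (gather 5 bone): bone=5
After 2 (gather 3 bone): bone=8
After 3 (craft wall): bone=5 wall=4
After 4 (craft wall): bone=2 wall=8
After 5 (consume 1 bone): bone=1 wall=8
After 6 (gather 4 iron): bone=1 iron=4 wall=8
After 7 (craft sprocket): bone=1 iron=1 sprocket=3 wall=8
After 8 (consume 1 sprocket): bone=1 iron=1 sprocket=2 wall=8
After 9 (consume 2 sprocket): bone=1 iron=1 wall=8
After 10 (gather 4 bone): bone=5 iron=1 wall=8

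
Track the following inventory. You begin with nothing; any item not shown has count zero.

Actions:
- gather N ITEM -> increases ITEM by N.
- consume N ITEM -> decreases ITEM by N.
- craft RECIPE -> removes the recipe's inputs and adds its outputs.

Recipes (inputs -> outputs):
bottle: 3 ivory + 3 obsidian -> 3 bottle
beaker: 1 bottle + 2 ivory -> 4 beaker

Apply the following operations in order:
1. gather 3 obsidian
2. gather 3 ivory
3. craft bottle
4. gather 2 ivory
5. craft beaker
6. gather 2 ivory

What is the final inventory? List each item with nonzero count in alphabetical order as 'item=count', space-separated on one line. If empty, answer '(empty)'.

Answer: beaker=4 bottle=2 ivory=2

Derivation:
After 1 (gather 3 obsidian): obsidian=3
After 2 (gather 3 ivory): ivory=3 obsidian=3
After 3 (craft bottle): bottle=3
After 4 (gather 2 ivory): bottle=3 ivory=2
After 5 (craft beaker): beaker=4 bottle=2
After 6 (gather 2 ivory): beaker=4 bottle=2 ivory=2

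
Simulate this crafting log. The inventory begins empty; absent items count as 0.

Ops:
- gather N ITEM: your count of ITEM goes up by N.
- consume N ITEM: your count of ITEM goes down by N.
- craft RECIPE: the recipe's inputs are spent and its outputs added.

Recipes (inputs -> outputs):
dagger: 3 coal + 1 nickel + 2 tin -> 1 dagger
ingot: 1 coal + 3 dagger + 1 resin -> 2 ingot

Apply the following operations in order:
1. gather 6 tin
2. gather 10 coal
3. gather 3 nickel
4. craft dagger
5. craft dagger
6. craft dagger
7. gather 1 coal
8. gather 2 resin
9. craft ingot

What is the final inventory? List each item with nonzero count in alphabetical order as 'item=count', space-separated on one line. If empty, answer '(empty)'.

Answer: coal=1 ingot=2 resin=1

Derivation:
After 1 (gather 6 tin): tin=6
After 2 (gather 10 coal): coal=10 tin=6
After 3 (gather 3 nickel): coal=10 nickel=3 tin=6
After 4 (craft dagger): coal=7 dagger=1 nickel=2 tin=4
After 5 (craft dagger): coal=4 dagger=2 nickel=1 tin=2
After 6 (craft dagger): coal=1 dagger=3
After 7 (gather 1 coal): coal=2 dagger=3
After 8 (gather 2 resin): coal=2 dagger=3 resin=2
After 9 (craft ingot): coal=1 ingot=2 resin=1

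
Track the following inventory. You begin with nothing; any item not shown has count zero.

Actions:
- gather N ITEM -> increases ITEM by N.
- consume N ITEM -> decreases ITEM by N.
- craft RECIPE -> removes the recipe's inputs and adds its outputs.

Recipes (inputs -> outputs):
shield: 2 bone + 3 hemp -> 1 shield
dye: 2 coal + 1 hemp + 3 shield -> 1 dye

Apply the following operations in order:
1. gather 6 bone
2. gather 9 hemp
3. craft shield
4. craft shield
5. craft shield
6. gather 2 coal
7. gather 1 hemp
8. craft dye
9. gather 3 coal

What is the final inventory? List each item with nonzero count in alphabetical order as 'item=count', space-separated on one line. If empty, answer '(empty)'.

After 1 (gather 6 bone): bone=6
After 2 (gather 9 hemp): bone=6 hemp=9
After 3 (craft shield): bone=4 hemp=6 shield=1
After 4 (craft shield): bone=2 hemp=3 shield=2
After 5 (craft shield): shield=3
After 6 (gather 2 coal): coal=2 shield=3
After 7 (gather 1 hemp): coal=2 hemp=1 shield=3
After 8 (craft dye): dye=1
After 9 (gather 3 coal): coal=3 dye=1

Answer: coal=3 dye=1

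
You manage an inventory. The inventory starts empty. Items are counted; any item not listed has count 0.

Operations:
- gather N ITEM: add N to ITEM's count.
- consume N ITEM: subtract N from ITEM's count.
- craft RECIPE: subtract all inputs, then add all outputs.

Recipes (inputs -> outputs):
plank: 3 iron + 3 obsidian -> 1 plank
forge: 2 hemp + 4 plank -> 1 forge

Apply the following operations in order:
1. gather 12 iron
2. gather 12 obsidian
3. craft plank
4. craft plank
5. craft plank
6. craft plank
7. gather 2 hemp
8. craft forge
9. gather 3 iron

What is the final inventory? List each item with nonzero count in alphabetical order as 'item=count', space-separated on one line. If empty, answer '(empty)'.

After 1 (gather 12 iron): iron=12
After 2 (gather 12 obsidian): iron=12 obsidian=12
After 3 (craft plank): iron=9 obsidian=9 plank=1
After 4 (craft plank): iron=6 obsidian=6 plank=2
After 5 (craft plank): iron=3 obsidian=3 plank=3
After 6 (craft plank): plank=4
After 7 (gather 2 hemp): hemp=2 plank=4
After 8 (craft forge): forge=1
After 9 (gather 3 iron): forge=1 iron=3

Answer: forge=1 iron=3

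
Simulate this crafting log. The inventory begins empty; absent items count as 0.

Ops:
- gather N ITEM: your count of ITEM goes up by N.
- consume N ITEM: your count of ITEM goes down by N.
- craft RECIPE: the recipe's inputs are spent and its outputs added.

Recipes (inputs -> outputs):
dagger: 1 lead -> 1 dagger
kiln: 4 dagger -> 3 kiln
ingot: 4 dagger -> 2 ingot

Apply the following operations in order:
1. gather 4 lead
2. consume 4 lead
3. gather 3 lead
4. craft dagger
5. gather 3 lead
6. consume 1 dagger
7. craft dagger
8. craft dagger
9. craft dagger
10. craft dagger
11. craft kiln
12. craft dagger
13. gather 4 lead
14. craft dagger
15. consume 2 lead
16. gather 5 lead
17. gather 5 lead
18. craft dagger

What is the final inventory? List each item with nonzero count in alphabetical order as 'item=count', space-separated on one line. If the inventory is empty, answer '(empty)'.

After 1 (gather 4 lead): lead=4
After 2 (consume 4 lead): (empty)
After 3 (gather 3 lead): lead=3
After 4 (craft dagger): dagger=1 lead=2
After 5 (gather 3 lead): dagger=1 lead=5
After 6 (consume 1 dagger): lead=5
After 7 (craft dagger): dagger=1 lead=4
After 8 (craft dagger): dagger=2 lead=3
After 9 (craft dagger): dagger=3 lead=2
After 10 (craft dagger): dagger=4 lead=1
After 11 (craft kiln): kiln=3 lead=1
After 12 (craft dagger): dagger=1 kiln=3
After 13 (gather 4 lead): dagger=1 kiln=3 lead=4
After 14 (craft dagger): dagger=2 kiln=3 lead=3
After 15 (consume 2 lead): dagger=2 kiln=3 lead=1
After 16 (gather 5 lead): dagger=2 kiln=3 lead=6
After 17 (gather 5 lead): dagger=2 kiln=3 lead=11
After 18 (craft dagger): dagger=3 kiln=3 lead=10

Answer: dagger=3 kiln=3 lead=10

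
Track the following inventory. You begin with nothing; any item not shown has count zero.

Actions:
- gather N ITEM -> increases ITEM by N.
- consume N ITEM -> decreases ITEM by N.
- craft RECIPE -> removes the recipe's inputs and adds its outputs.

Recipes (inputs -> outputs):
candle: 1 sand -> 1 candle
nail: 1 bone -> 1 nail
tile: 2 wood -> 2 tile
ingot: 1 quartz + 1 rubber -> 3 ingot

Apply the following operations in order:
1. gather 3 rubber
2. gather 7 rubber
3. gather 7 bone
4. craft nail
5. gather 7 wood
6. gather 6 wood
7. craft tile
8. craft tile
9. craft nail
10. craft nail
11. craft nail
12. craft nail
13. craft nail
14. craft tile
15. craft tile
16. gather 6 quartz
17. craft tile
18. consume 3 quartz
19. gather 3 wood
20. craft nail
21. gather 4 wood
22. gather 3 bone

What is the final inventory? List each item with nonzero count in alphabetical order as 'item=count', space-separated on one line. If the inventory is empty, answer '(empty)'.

Answer: bone=3 nail=7 quartz=3 rubber=10 tile=10 wood=10

Derivation:
After 1 (gather 3 rubber): rubber=3
After 2 (gather 7 rubber): rubber=10
After 3 (gather 7 bone): bone=7 rubber=10
After 4 (craft nail): bone=6 nail=1 rubber=10
After 5 (gather 7 wood): bone=6 nail=1 rubber=10 wood=7
After 6 (gather 6 wood): bone=6 nail=1 rubber=10 wood=13
After 7 (craft tile): bone=6 nail=1 rubber=10 tile=2 wood=11
After 8 (craft tile): bone=6 nail=1 rubber=10 tile=4 wood=9
After 9 (craft nail): bone=5 nail=2 rubber=10 tile=4 wood=9
After 10 (craft nail): bone=4 nail=3 rubber=10 tile=4 wood=9
After 11 (craft nail): bone=3 nail=4 rubber=10 tile=4 wood=9
After 12 (craft nail): bone=2 nail=5 rubber=10 tile=4 wood=9
After 13 (craft nail): bone=1 nail=6 rubber=10 tile=4 wood=9
After 14 (craft tile): bone=1 nail=6 rubber=10 tile=6 wood=7
After 15 (craft tile): bone=1 nail=6 rubber=10 tile=8 wood=5
After 16 (gather 6 quartz): bone=1 nail=6 quartz=6 rubber=10 tile=8 wood=5
After 17 (craft tile): bone=1 nail=6 quartz=6 rubber=10 tile=10 wood=3
After 18 (consume 3 quartz): bone=1 nail=6 quartz=3 rubber=10 tile=10 wood=3
After 19 (gather 3 wood): bone=1 nail=6 quartz=3 rubber=10 tile=10 wood=6
After 20 (craft nail): nail=7 quartz=3 rubber=10 tile=10 wood=6
After 21 (gather 4 wood): nail=7 quartz=3 rubber=10 tile=10 wood=10
After 22 (gather 3 bone): bone=3 nail=7 quartz=3 rubber=10 tile=10 wood=10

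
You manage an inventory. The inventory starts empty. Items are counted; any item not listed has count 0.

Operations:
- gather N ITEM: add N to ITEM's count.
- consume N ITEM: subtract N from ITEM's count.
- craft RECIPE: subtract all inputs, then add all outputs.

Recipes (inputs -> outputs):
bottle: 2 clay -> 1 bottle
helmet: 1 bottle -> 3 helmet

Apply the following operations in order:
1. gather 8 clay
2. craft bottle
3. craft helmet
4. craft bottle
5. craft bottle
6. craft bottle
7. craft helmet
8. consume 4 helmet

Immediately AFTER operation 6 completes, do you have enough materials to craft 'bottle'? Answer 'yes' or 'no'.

Answer: no

Derivation:
After 1 (gather 8 clay): clay=8
After 2 (craft bottle): bottle=1 clay=6
After 3 (craft helmet): clay=6 helmet=3
After 4 (craft bottle): bottle=1 clay=4 helmet=3
After 5 (craft bottle): bottle=2 clay=2 helmet=3
After 6 (craft bottle): bottle=3 helmet=3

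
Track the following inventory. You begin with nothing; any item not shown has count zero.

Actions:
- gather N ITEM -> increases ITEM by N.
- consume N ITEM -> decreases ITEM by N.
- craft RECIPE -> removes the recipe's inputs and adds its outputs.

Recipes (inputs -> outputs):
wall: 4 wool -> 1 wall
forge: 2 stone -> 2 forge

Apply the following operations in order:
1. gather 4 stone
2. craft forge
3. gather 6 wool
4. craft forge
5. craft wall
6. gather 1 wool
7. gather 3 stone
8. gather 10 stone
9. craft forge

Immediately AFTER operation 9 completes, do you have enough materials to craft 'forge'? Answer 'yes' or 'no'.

Answer: yes

Derivation:
After 1 (gather 4 stone): stone=4
After 2 (craft forge): forge=2 stone=2
After 3 (gather 6 wool): forge=2 stone=2 wool=6
After 4 (craft forge): forge=4 wool=6
After 5 (craft wall): forge=4 wall=1 wool=2
After 6 (gather 1 wool): forge=4 wall=1 wool=3
After 7 (gather 3 stone): forge=4 stone=3 wall=1 wool=3
After 8 (gather 10 stone): forge=4 stone=13 wall=1 wool=3
After 9 (craft forge): forge=6 stone=11 wall=1 wool=3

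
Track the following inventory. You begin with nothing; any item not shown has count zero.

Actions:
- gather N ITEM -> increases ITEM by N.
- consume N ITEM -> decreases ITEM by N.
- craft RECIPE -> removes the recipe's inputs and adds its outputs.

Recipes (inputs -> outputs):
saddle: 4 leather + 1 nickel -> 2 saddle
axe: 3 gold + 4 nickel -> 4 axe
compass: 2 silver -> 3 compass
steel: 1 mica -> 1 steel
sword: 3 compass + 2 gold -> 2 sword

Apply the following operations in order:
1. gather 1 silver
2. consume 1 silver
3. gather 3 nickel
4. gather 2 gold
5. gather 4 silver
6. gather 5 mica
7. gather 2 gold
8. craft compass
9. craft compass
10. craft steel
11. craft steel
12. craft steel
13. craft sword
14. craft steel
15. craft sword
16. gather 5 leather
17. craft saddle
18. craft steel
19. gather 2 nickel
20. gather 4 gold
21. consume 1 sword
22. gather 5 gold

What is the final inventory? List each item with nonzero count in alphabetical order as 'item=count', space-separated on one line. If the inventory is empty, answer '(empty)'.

Answer: gold=9 leather=1 nickel=4 saddle=2 steel=5 sword=3

Derivation:
After 1 (gather 1 silver): silver=1
After 2 (consume 1 silver): (empty)
After 3 (gather 3 nickel): nickel=3
After 4 (gather 2 gold): gold=2 nickel=3
After 5 (gather 4 silver): gold=2 nickel=3 silver=4
After 6 (gather 5 mica): gold=2 mica=5 nickel=3 silver=4
After 7 (gather 2 gold): gold=4 mica=5 nickel=3 silver=4
After 8 (craft compass): compass=3 gold=4 mica=5 nickel=3 silver=2
After 9 (craft compass): compass=6 gold=4 mica=5 nickel=3
After 10 (craft steel): compass=6 gold=4 mica=4 nickel=3 steel=1
After 11 (craft steel): compass=6 gold=4 mica=3 nickel=3 steel=2
After 12 (craft steel): compass=6 gold=4 mica=2 nickel=3 steel=3
After 13 (craft sword): compass=3 gold=2 mica=2 nickel=3 steel=3 sword=2
After 14 (craft steel): compass=3 gold=2 mica=1 nickel=3 steel=4 sword=2
After 15 (craft sword): mica=1 nickel=3 steel=4 sword=4
After 16 (gather 5 leather): leather=5 mica=1 nickel=3 steel=4 sword=4
After 17 (craft saddle): leather=1 mica=1 nickel=2 saddle=2 steel=4 sword=4
After 18 (craft steel): leather=1 nickel=2 saddle=2 steel=5 sword=4
After 19 (gather 2 nickel): leather=1 nickel=4 saddle=2 steel=5 sword=4
After 20 (gather 4 gold): gold=4 leather=1 nickel=4 saddle=2 steel=5 sword=4
After 21 (consume 1 sword): gold=4 leather=1 nickel=4 saddle=2 steel=5 sword=3
After 22 (gather 5 gold): gold=9 leather=1 nickel=4 saddle=2 steel=5 sword=3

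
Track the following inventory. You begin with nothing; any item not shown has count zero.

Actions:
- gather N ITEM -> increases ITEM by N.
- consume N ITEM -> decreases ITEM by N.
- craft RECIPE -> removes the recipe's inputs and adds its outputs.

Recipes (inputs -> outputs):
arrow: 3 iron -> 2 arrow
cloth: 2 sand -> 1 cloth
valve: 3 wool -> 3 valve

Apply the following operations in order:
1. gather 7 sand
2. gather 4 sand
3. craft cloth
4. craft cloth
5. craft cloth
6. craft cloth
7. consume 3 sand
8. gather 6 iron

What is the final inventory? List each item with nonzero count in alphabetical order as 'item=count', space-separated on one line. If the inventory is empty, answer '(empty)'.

Answer: cloth=4 iron=6

Derivation:
After 1 (gather 7 sand): sand=7
After 2 (gather 4 sand): sand=11
After 3 (craft cloth): cloth=1 sand=9
After 4 (craft cloth): cloth=2 sand=7
After 5 (craft cloth): cloth=3 sand=5
After 6 (craft cloth): cloth=4 sand=3
After 7 (consume 3 sand): cloth=4
After 8 (gather 6 iron): cloth=4 iron=6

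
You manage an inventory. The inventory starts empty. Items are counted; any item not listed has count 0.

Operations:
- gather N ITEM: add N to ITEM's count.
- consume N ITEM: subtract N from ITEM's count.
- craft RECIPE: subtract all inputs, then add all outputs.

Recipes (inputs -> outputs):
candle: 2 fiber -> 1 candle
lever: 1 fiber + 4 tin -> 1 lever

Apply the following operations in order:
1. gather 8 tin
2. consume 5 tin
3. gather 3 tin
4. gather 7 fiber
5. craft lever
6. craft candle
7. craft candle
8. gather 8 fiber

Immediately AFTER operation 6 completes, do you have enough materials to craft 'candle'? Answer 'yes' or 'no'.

After 1 (gather 8 tin): tin=8
After 2 (consume 5 tin): tin=3
After 3 (gather 3 tin): tin=6
After 4 (gather 7 fiber): fiber=7 tin=6
After 5 (craft lever): fiber=6 lever=1 tin=2
After 6 (craft candle): candle=1 fiber=4 lever=1 tin=2

Answer: yes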